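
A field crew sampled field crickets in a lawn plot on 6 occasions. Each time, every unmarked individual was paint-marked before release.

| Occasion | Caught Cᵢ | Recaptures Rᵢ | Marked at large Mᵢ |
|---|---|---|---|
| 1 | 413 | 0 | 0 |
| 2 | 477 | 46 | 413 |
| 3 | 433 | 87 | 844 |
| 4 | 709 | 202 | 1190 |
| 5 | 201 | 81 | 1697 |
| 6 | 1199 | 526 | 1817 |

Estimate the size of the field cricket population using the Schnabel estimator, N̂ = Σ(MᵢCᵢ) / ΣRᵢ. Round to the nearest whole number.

N ≈ 4168

Σ MᵢCᵢ = 0·413 + 413·477 + 844·433 + 1190·709 + 1697·201 + 1817·1199 = 0 + 197001 + 365452 + 843710 + 341097 + 2178583 = 3925843
Σ Rᵢ = 0 + 46 + 87 + 202 + 81 + 526 = 942
N̂ = 3925843 / 942 ≈ 4167.6 → 4168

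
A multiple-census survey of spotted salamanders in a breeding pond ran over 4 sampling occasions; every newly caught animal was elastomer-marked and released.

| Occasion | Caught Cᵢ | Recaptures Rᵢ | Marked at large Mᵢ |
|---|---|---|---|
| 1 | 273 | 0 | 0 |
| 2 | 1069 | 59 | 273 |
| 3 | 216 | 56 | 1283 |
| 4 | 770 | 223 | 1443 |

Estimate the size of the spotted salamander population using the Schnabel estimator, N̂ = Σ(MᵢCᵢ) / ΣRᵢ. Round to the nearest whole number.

Σ MᵢCᵢ = 0·273 + 273·1069 + 1283·216 + 1443·770 = 0 + 291837 + 277128 + 1111110 = 1680075
Σ Rᵢ = 0 + 59 + 56 + 223 = 338
N̂ = 1680075 / 338 ≈ 4970.6 → 4971

N ≈ 4971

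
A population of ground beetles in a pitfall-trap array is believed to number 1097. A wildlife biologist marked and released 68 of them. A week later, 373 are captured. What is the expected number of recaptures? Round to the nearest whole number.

expected recaptures ≈ 23

The marked fraction of the population is 68/1097, so in a sample of 373 expect C·(M/N) marked.
E[R] = 68 × 373 / 1097 = 25364 / 1097 ≈ 23.1 → 23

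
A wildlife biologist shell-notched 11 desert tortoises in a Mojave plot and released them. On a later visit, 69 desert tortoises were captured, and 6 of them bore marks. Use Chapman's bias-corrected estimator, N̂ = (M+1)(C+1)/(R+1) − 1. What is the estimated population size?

N = 119

N̂ = (11+1)(69+1)/(6+1) − 1 = 12·70/7 − 1
= 840/7 − 1 = 120 − 1 = 119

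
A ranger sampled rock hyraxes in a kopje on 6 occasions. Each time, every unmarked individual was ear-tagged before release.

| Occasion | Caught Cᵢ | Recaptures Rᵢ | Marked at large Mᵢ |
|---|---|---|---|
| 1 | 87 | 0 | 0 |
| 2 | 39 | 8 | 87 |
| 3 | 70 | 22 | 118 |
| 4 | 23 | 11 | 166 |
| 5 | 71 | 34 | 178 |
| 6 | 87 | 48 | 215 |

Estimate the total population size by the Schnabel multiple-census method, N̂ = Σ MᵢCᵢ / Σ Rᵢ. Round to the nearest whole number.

Σ MᵢCᵢ = 0·87 + 87·39 + 118·70 + 166·23 + 178·71 + 215·87 = 0 + 3393 + 8260 + 3818 + 12638 + 18705 = 46814
Σ Rᵢ = 0 + 8 + 22 + 11 + 34 + 48 = 123
N̂ = 46814 / 123 ≈ 380.6 → 381

N ≈ 381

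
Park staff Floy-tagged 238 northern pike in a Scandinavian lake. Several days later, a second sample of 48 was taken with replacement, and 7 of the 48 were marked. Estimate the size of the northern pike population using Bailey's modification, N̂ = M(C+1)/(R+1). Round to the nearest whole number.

N ≈ 1458

N̂ = 238·(48+1)/(7+1) = 238·49/8 = 11662/8 ≈ 1457.8 → 1458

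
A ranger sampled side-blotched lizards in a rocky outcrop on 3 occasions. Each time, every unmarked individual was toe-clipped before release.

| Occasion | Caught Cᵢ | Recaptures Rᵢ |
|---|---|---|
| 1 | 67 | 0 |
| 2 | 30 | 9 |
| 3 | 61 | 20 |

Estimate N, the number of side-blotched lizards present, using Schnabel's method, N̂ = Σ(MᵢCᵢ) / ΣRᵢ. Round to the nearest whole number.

N ≈ 254

Marked at large before each occasion: Mᵢ = Σⱼ<ᵢ (Cⱼ − Rⱼ) → M1=0, M2=67, M3=88
Σ MᵢCᵢ = 0·67 + 67·30 + 88·61 = 0 + 2010 + 5368 = 7378
Σ Rᵢ = 0 + 9 + 20 = 29
N̂ = 7378 / 29 ≈ 254.4 → 254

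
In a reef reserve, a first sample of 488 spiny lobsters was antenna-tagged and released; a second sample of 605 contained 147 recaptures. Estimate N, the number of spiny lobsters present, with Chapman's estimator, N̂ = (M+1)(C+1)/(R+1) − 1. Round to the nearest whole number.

N̂ = (488+1)(605+1)/(147+1) − 1 = 489·606/148 − 1
= 296334/148 − 1 ≈ 2002.3 − 1 ≈ 2001.3 → 2001

N ≈ 2001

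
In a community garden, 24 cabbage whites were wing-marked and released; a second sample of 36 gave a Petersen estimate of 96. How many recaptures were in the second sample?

From N = M·C/R: R = M·C / N = 24·36 / 96 = 864 / 96 = 9.

R = 9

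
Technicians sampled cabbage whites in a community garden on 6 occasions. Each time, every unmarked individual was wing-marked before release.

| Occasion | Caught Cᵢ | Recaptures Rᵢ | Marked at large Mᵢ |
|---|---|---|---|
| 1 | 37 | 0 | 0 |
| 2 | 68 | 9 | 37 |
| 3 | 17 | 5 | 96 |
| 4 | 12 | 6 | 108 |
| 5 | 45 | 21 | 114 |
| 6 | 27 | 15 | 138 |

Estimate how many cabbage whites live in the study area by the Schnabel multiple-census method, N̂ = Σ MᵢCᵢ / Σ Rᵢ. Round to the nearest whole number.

Σ MᵢCᵢ = 0·37 + 37·68 + 96·17 + 108·12 + 114·45 + 138·27 = 0 + 2516 + 1632 + 1296 + 5130 + 3726 = 14300
Σ Rᵢ = 0 + 9 + 5 + 6 + 21 + 15 = 56
N̂ = 14300 / 56 ≈ 255.4 → 255

N ≈ 255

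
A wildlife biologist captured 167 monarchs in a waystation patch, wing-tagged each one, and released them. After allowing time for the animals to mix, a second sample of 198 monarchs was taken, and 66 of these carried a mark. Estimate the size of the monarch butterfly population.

N = 501

If marked individuals mix randomly, R/C ≈ M/N, giving N ≈ M·C/R.
N = (167 × 198) / 66 = 33066 / 66 = 501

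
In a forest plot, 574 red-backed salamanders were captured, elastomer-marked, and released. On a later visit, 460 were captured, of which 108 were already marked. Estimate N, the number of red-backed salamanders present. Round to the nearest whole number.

N ≈ 2445

N = (574 × 460) / 108 = 264040 / 108 ≈ 2444.8 → 2445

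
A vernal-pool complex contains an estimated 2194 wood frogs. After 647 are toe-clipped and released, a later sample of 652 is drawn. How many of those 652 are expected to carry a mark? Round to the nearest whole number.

expected recaptures ≈ 192

The marked fraction of the population is 647/2194, so in a sample of 652 expect C·(M/N) marked.
E[R] = 647 × 652 / 2194 = 421844 / 2194 ≈ 192.3 → 192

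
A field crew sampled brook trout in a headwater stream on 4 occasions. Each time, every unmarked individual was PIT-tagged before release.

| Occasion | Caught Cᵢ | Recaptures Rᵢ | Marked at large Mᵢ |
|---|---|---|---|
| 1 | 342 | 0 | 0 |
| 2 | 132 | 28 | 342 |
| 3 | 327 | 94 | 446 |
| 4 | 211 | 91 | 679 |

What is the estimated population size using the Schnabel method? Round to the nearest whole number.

Σ MᵢCᵢ = 0·342 + 342·132 + 446·327 + 679·211 = 0 + 45144 + 145842 + 143269 = 334255
Σ Rᵢ = 0 + 28 + 94 + 91 = 213
N̂ = 334255 / 213 ≈ 1569.3 → 1569

N ≈ 1569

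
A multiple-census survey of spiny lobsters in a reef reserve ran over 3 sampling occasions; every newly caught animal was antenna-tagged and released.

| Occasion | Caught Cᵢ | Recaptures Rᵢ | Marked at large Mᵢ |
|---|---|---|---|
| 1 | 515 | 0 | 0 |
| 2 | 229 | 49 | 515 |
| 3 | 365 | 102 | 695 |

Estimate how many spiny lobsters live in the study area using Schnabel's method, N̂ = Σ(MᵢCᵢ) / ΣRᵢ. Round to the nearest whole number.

N ≈ 2461

Σ MᵢCᵢ = 0·515 + 515·229 + 695·365 = 0 + 117935 + 253675 = 371610
Σ Rᵢ = 0 + 49 + 102 = 151
N̂ = 371610 / 151 ≈ 2461.0 → 2461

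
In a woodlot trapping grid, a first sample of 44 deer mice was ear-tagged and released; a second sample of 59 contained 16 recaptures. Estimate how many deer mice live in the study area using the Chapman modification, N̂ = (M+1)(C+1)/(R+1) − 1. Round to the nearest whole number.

N ≈ 158

N̂ = (44+1)(59+1)/(16+1) − 1 = 45·60/17 − 1
= 2700/17 − 1 ≈ 158.8 − 1 ≈ 157.8 → 158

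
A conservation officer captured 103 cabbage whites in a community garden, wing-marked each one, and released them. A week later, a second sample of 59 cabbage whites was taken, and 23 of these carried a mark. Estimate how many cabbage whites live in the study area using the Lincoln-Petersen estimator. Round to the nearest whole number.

N = (103 × 59) / 23 = 6077 / 23 ≈ 264.2 → 264

N ≈ 264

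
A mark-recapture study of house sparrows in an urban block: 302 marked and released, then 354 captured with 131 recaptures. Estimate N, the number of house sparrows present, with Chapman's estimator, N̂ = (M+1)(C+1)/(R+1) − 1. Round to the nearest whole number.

N̂ = (302+1)(354+1)/(131+1) − 1 = 303·355/132 − 1
= 107565/132 − 1 ≈ 814.9 − 1 ≈ 813.9 → 814

N ≈ 814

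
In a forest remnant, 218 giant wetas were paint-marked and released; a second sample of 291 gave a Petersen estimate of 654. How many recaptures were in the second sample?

From N = M·C/R: R = M·C / N = 218·291 / 654 = 63438 / 654 = 97.

R = 97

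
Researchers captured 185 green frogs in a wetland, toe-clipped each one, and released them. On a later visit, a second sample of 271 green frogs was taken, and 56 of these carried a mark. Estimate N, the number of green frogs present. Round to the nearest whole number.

N ≈ 895

Lincoln-Petersen assumes M/N = R/C, so N = M·C / R.
N = (185 × 271) / 56 = 50135 / 56 ≈ 895.3 → 895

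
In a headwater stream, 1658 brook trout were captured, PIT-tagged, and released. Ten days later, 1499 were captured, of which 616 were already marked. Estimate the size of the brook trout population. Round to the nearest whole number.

N ≈ 4035

The marked fraction in the recapture sample should equal the marked fraction in the population: 616/1499 = 1658/N.
N = (1658 × 1499) / 616 = 2485342 / 616 ≈ 4034.6 → 4035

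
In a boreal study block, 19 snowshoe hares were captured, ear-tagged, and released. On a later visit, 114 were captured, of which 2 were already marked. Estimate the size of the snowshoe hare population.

The marked fraction in the recapture sample should equal the marked fraction in the population: 2/114 = 19/N.
N = (19 × 114) / 2 = 2166 / 2 = 1083

N = 1083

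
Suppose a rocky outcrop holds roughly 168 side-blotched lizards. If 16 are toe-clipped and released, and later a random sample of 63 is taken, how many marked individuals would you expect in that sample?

Expected recaptures E[R] = M·C / N.
E[R] = 16 × 63 / 168 = 1008 / 168 = 6

expected recaptures = 6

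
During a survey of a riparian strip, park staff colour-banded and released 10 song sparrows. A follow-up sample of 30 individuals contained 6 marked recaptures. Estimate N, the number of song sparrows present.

The marked fraction in the recapture sample should equal the marked fraction in the population: 6/30 = 10/N.
N = (10 × 30) / 6 = 300 / 6 = 50

N = 50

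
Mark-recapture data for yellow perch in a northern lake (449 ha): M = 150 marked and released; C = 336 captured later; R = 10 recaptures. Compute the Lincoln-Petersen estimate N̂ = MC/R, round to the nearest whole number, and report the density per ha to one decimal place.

density ≈ 11.2 yellow perch per ha

N̂ = 150·336/10 = 50400/10 = 5040
Density = N̂ / area = 5040 / 449 ≈ 11.22 → 11.2 per ha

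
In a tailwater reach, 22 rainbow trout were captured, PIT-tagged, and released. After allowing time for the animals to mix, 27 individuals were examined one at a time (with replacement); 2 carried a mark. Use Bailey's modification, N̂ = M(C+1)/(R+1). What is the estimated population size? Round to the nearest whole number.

N ≈ 205

N̂ = 22·(27+1)/(2+1) = 22·28/3 = 616/3 ≈ 205.3 → 205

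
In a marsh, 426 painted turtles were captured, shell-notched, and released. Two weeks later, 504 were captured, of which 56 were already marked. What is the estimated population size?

N = (426 × 504) / 56 = 214704 / 56 = 3834

N = 3834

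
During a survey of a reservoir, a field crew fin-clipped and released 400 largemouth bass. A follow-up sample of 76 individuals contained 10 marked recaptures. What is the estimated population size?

N = 3040

N = (400 × 76) / 10 = 30400 / 10 = 3040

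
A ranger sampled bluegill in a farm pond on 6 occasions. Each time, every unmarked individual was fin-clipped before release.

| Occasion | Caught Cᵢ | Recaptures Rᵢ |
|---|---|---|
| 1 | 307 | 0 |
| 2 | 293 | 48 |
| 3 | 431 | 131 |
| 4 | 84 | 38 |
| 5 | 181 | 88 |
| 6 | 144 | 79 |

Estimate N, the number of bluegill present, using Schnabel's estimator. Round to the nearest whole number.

Marked at large before each occasion: Mᵢ = Σⱼ<ᵢ (Cⱼ − Rⱼ) → M1=0, M2=307, M3=552, M4=852, M5=898, M6=991
Σ MᵢCᵢ = 0·307 + 307·293 + 552·431 + 852·84 + 898·181 + 991·144 = 0 + 89951 + 237912 + 71568 + 162538 + 142704 = 704673
Σ Rᵢ = 0 + 48 + 131 + 38 + 88 + 79 = 384
N̂ = 704673 / 384 ≈ 1835.1 → 1835

N ≈ 1835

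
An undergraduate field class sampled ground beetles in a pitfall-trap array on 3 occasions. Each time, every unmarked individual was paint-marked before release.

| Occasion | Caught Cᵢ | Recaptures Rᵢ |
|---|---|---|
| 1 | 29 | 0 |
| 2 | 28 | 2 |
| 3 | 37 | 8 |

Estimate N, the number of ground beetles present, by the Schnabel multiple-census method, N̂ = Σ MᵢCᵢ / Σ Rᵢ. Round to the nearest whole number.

N ≈ 285

Marked at large before each occasion: Mᵢ = Σⱼ<ᵢ (Cⱼ − Rⱼ) → M1=0, M2=29, M3=55
Σ MᵢCᵢ = 0·29 + 29·28 + 55·37 = 0 + 812 + 2035 = 2847
Σ Rᵢ = 0 + 2 + 8 = 10
N̂ = 2847 / 10 ≈ 284.7 → 285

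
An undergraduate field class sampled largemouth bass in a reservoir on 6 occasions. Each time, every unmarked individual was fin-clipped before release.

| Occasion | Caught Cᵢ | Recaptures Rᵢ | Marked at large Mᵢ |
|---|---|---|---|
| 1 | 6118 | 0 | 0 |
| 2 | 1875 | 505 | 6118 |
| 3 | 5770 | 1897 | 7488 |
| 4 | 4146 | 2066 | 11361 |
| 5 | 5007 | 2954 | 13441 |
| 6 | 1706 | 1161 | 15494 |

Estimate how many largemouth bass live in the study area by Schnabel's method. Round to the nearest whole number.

Σ MᵢCᵢ = 0·6118 + 6118·1875 + 7488·5770 + 11361·4146 + 13441·5007 + 15494·1706 = 0 + 11471250 + 43205760 + 47102706 + 67299087 + 26432764 = 195511567
Σ Rᵢ = 0 + 505 + 1897 + 2066 + 2954 + 1161 = 8583
N̂ = 195511567 / 8583 ≈ 22778.9 → 22779

N ≈ 22,779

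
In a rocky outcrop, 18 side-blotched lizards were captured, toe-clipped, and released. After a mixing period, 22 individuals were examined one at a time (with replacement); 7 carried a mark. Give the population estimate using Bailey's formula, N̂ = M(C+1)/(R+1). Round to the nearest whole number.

N ≈ 52

N̂ = 18·(22+1)/(7+1) = 18·23/8 = 414/8 ≈ 51.8 → 52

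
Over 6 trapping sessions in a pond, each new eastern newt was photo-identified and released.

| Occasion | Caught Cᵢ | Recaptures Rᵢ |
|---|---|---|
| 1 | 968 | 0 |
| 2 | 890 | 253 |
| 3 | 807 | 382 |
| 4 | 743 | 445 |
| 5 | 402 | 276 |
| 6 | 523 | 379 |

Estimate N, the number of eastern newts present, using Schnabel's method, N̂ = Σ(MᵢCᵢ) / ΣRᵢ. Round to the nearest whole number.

Marked at large before each occasion: Mᵢ = Σⱼ<ᵢ (Cⱼ − Rⱼ) → M1=0, M2=968, M3=1605, M4=2030, M5=2328, M6=2454
Σ MᵢCᵢ = 0·968 + 968·890 + 1605·807 + 2030·743 + 2328·402 + 2454·523 = 0 + 861520 + 1295235 + 1508290 + 935856 + 1283442 = 5884343
Σ Rᵢ = 0 + 253 + 382 + 445 + 276 + 379 = 1735
N̂ = 5884343 / 1735 ≈ 3391.6 → 3392

N ≈ 3392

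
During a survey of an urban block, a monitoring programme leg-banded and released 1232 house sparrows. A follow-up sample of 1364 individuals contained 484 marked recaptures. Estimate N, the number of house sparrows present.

N = 3472

N = (1232 × 1364) / 484 = 1680448 / 484 = 3472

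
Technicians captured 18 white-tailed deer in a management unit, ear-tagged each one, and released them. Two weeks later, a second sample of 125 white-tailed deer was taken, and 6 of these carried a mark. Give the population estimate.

N = 375

If marked individuals mix randomly, R/C ≈ M/N, giving N ≈ M·C/R.
N = (18 × 125) / 6 = 2250 / 6 = 375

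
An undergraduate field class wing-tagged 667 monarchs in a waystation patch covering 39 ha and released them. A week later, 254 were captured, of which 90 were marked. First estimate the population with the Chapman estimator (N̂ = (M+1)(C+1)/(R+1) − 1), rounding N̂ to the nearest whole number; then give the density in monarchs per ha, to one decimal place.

density ≈ 48.0 monarchs per ha

N̂ = 668·255/91 − 1 = 170340/91 − 1 ≈ 1870.9 → 1871
Density = N̂ / area = 1871 / 39 ≈ 47.97 → 48.0 per ha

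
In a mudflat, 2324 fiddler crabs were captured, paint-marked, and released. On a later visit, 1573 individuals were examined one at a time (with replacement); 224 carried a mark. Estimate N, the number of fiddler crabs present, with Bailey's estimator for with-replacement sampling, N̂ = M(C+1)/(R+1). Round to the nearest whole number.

N ≈ 16,258

N̂ = 2324·(1573+1)/(224+1) = 2324·1574/225 = 3657976/225 ≈ 16257.7 → 16258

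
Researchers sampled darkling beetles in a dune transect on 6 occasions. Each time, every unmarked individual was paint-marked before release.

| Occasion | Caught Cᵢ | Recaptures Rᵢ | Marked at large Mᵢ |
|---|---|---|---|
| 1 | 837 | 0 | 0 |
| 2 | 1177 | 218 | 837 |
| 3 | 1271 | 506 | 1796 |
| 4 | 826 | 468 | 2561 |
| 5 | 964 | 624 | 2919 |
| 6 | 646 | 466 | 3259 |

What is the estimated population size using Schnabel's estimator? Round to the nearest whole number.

Σ MᵢCᵢ = 0·837 + 837·1177 + 1796·1271 + 2561·826 + 2919·964 + 3259·646 = 0 + 985149 + 2282716 + 2115386 + 2813916 + 2105314 = 10302481
Σ Rᵢ = 0 + 218 + 506 + 468 + 624 + 466 = 2282
N̂ = 10302481 / 2282 ≈ 4514.7 → 4515

N ≈ 4515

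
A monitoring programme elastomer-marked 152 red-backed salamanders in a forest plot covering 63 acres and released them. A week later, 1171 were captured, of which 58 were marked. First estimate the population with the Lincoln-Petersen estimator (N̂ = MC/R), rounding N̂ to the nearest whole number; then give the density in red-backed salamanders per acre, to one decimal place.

N̂ = 152·1171/58 = 177992/58 ≈ 3068.8 → 3069
Density = N̂ / area = 3069 / 63 ≈ 48.71 → 48.7 per acre

density ≈ 48.7 red-backed salamanders per acre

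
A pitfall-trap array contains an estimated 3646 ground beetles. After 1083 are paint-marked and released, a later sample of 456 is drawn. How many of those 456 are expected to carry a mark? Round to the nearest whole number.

Expected recaptures E[R] = M·C / N.
E[R] = 1083 × 456 / 3646 = 493848 / 3646 ≈ 135.4 → 135

expected recaptures ≈ 135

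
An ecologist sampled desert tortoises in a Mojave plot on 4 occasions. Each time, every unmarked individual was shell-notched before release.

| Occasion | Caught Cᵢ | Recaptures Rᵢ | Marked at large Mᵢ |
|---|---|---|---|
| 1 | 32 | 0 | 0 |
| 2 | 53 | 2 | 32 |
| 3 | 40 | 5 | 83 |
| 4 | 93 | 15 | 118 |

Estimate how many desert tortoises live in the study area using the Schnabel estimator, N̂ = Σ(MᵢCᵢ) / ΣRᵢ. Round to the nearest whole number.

Σ MᵢCᵢ = 0·32 + 32·53 + 83·40 + 118·93 = 0 + 1696 + 3320 + 10974 = 15990
Σ Rᵢ = 0 + 2 + 5 + 15 = 22
N̂ = 15990 / 22 ≈ 726.8 → 727

N ≈ 727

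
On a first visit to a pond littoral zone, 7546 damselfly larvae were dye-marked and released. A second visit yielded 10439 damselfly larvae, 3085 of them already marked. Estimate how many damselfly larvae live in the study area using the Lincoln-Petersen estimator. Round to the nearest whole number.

N = (7546 × 10439) / 3085 = 78772694 / 3085 ≈ 25534.1 → 25534

N ≈ 25,534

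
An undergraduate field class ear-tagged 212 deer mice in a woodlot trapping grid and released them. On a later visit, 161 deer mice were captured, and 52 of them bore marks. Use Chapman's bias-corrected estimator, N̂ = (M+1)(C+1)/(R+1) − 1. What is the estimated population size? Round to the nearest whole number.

N ≈ 650

N̂ = (212+1)(161+1)/(52+1) − 1 = 213·162/53 − 1
= 34506/53 − 1 ≈ 651.1 − 1 ≈ 650.1 → 650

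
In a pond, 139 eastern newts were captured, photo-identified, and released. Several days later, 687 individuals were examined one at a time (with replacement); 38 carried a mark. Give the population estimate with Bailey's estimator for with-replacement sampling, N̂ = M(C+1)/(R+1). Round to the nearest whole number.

N ≈ 2452

N̂ = 139·(687+1)/(38+1) = 139·688/39 = 95632/39 ≈ 2452.1 → 2452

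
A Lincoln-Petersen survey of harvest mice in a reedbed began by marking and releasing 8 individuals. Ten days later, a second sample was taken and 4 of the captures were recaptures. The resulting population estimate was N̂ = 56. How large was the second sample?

From N = M·C/R: C = N·R / M = 56·4 / 8 = 224 / 8 = 28.

C = 28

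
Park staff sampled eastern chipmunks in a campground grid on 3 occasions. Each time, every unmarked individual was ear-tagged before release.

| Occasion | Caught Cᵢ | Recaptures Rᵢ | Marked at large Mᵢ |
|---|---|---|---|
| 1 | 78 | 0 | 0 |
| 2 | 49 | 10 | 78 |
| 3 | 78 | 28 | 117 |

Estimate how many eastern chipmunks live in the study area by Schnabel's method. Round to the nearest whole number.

N ≈ 341

Σ MᵢCᵢ = 0·78 + 78·49 + 117·78 = 0 + 3822 + 9126 = 12948
Σ Rᵢ = 0 + 10 + 28 = 38
N̂ = 12948 / 38 ≈ 340.7 → 341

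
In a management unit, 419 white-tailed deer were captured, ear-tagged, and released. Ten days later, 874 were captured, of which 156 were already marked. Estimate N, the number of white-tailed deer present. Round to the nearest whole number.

N ≈ 2347

N = (419 × 874) / 156 = 366206 / 156 ≈ 2347.47 → 2347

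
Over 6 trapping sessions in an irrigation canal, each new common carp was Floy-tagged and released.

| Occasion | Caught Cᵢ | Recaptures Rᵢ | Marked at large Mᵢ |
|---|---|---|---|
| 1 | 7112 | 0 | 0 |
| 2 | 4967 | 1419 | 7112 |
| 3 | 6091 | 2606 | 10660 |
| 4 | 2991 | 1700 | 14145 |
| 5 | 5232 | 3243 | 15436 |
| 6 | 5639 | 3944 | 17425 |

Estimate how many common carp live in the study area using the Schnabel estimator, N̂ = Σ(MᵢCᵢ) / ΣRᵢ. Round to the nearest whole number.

N ≈ 24,906

Σ MᵢCᵢ = 0·7112 + 7112·4967 + 10660·6091 + 14145·2991 + 15436·5232 + 17425·5639 = 0 + 35325304 + 64930060 + 42307695 + 80761152 + 98259575 = 321583786
Σ Rᵢ = 0 + 1419 + 2606 + 1700 + 3243 + 3944 = 12912
N̂ = 321583786 / 12912 ≈ 24905.8 → 24906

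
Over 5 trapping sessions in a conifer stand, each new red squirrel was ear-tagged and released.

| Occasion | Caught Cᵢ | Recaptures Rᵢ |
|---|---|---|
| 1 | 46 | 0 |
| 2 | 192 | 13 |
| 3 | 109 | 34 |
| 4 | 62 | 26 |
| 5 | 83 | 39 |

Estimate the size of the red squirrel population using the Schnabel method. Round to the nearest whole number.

N ≈ 713

Marked at large before each occasion: Mᵢ = Σⱼ<ᵢ (Cⱼ − Rⱼ) → M1=0, M2=46, M3=225, M4=300, M5=336
Σ MᵢCᵢ = 0·46 + 46·192 + 225·109 + 300·62 + 336·83 = 0 + 8832 + 24525 + 18600 + 27888 = 79845
Σ Rᵢ = 0 + 13 + 34 + 26 + 39 = 112
N̂ = 79845 / 112 ≈ 712.9 → 713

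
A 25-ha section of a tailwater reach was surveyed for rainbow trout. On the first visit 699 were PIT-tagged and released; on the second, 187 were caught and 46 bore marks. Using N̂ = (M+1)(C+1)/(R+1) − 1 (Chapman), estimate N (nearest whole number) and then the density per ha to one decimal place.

N̂ = 700·188/47 − 1 = 131600/47 − 1 = 2799
Density = N̂ / area = 2799 / 25 ≈ 111.96 → 112.0 per ha

density ≈ 112.0 rainbow trout per ha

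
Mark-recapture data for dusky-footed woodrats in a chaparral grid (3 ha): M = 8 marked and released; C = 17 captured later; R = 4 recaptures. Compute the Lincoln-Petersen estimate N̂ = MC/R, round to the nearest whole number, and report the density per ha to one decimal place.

N̂ = 8·17/4 = 136/4 = 34
Density = N̂ / area = 34 / 3 ≈ 11.33 → 11.3 per ha

density ≈ 11.3 dusky-footed woodrats per ha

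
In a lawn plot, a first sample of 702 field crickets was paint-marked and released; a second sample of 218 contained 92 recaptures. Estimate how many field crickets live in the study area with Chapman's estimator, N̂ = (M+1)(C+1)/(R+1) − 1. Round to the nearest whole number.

N ≈ 1654

N̂ = (702+1)(218+1)/(92+1) − 1 = 703·219/93 − 1
= 153957/93 − 1 ≈ 1655.45 − 1 ≈ 1654.45 → 1654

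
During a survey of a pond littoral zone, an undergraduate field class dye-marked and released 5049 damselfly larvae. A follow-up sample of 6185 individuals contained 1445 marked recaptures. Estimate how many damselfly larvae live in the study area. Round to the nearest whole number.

If marked individuals mix randomly, R/C ≈ M/N, giving N ≈ M·C/R.
N = (5049 × 6185) / 1445 = 31228065 / 1445 ≈ 21611.1 → 21611

N ≈ 21,611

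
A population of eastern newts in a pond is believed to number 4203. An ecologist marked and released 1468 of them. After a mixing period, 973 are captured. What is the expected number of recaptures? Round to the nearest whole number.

expected recaptures ≈ 340

The marked fraction of the population is 1468/4203, so in a sample of 973 expect C·(M/N) marked.
E[R] = 1468 × 973 / 4203 = 1428364 / 4203 ≈ 339.8 → 340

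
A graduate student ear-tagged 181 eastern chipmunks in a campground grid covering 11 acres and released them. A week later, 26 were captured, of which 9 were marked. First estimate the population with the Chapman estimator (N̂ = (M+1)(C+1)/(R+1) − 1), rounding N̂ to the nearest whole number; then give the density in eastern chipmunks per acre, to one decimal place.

density ≈ 44.5 eastern chipmunks per acre

N̂ = 182·27/10 − 1 = 4914/10 − 1 ≈ 490.4 → 490
Density = N̂ / area = 490 / 11 ≈ 44.545 → 44.5 per acre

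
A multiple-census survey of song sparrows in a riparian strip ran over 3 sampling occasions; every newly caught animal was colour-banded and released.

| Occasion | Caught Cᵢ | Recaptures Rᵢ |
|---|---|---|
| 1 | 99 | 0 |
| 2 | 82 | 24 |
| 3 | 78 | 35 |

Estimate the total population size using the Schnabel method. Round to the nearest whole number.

Marked at large before each occasion: Mᵢ = Σⱼ<ᵢ (Cⱼ − Rⱼ) → M1=0, M2=99, M3=157
Σ MᵢCᵢ = 0·99 + 99·82 + 157·78 = 0 + 8118 + 12246 = 20364
Σ Rᵢ = 0 + 24 + 35 = 59
N̂ = 20364 / 59 ≈ 345.2 → 345

N ≈ 345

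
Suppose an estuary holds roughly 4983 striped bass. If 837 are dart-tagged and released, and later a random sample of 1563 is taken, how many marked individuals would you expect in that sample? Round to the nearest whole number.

expected recaptures ≈ 263

The marked fraction of the population is 837/4983, so in a sample of 1563 expect C·(M/N) marked.
E[R] = 837 × 1563 / 4983 = 1308231 / 4983 ≈ 262.5 → 263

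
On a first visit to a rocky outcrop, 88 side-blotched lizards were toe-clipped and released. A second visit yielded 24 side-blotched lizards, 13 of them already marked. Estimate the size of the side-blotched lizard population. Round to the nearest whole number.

N ≈ 162

Lincoln-Petersen assumes M/N = R/C, so N = M·C / R.
N = (88 × 24) / 13 = 2112 / 13 ≈ 162.46 → 162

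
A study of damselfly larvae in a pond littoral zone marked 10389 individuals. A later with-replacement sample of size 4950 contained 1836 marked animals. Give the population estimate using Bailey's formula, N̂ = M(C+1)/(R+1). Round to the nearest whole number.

N̂ = 10389·(4950+1)/(1836+1) = 10389·4951/1837 = 51435939/1837 ≈ 28000.0 → 28000

N ≈ 28,000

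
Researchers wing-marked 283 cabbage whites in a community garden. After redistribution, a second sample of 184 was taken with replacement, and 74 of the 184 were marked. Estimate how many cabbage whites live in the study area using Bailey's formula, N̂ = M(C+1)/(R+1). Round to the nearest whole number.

N ≈ 698

N̂ = 283·(184+1)/(74+1) = 283·185/75 = 52355/75 ≈ 698.1 → 698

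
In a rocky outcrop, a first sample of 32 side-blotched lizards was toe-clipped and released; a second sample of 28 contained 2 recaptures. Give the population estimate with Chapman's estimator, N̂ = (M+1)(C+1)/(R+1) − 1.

N̂ = (32+1)(28+1)/(2+1) − 1 = 33·29/3 − 1
= 957/3 − 1 = 319 − 1 = 318

N = 318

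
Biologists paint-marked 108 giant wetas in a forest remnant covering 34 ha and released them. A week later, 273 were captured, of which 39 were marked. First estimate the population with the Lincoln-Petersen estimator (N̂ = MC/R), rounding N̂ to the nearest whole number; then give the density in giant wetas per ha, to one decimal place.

N̂ = 108·273/39 = 29484/39 = 756
Density = N̂ / area = 756 / 34 ≈ 22.24 → 22.2 per ha

density ≈ 22.2 giant wetas per ha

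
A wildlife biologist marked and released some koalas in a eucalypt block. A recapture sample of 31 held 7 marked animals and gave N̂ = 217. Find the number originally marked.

M = 49

From N = M·C/R: M = N·R / C = 217·7 / 31 = 1519 / 31 = 49.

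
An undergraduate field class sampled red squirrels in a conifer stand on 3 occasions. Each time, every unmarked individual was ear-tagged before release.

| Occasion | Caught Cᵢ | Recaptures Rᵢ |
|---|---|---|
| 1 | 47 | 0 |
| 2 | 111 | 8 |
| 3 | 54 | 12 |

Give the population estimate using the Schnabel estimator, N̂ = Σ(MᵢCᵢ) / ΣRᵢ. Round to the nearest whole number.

Marked at large before each occasion: Mᵢ = Σⱼ<ᵢ (Cⱼ − Rⱼ) → M1=0, M2=47, M3=150
Σ MᵢCᵢ = 0·47 + 47·111 + 150·54 = 0 + 5217 + 8100 = 13317
Σ Rᵢ = 0 + 8 + 12 = 20
N̂ = 13317 / 20 ≈ 665.9 → 666

N ≈ 666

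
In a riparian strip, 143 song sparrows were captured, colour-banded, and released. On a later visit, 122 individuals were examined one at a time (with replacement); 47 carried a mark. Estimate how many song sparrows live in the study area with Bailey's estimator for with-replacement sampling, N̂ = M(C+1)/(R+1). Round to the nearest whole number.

N̂ = 143·(122+1)/(47+1) = 143·123/48 = 17589/48 ≈ 366.4 → 366

N ≈ 366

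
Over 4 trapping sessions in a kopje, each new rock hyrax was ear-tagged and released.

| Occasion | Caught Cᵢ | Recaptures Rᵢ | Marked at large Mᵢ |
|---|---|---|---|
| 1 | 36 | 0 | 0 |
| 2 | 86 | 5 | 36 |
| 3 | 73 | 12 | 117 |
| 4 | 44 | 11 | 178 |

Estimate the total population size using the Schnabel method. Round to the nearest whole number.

N ≈ 695

Σ MᵢCᵢ = 0·36 + 36·86 + 117·73 + 178·44 = 0 + 3096 + 8541 + 7832 = 19469
Σ Rᵢ = 0 + 5 + 12 + 11 = 28
N̂ = 19469 / 28 ≈ 695.3 → 695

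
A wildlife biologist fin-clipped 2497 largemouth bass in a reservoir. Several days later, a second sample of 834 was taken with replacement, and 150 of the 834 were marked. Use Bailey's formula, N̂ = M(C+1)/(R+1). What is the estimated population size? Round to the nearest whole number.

N ≈ 13,808

N̂ = 2497·(834+1)/(150+1) = 2497·835/151 = 2084995/151 ≈ 13807.9 → 13808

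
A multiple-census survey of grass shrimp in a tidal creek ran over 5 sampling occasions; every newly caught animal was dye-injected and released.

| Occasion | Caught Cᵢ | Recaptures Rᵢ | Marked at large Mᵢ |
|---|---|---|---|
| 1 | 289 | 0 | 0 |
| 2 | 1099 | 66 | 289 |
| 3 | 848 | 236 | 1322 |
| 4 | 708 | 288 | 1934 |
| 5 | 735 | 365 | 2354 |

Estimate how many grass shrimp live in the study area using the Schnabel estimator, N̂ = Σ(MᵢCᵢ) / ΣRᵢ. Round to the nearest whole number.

N ≈ 4752

Σ MᵢCᵢ = 0·289 + 289·1099 + 1322·848 + 1934·708 + 2354·735 = 0 + 317611 + 1121056 + 1369272 + 1730190 = 4538129
Σ Rᵢ = 0 + 66 + 236 + 288 + 365 = 955
N̂ = 4538129 / 955 ≈ 4752.0 → 4752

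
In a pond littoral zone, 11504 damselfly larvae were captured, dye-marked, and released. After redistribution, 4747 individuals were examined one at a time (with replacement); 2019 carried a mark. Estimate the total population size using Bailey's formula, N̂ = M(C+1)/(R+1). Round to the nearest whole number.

N̂ = 11504·(4747+1)/(2019+1) = 11504·4748/2020 = 54620992/2020 ≈ 27040.1 → 27040

N ≈ 27,040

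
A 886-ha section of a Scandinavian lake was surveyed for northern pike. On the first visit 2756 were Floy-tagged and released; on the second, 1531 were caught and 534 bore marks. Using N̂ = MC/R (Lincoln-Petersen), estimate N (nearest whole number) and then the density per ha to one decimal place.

density ≈ 8.9 northern pike per ha

N̂ = 2756·1531/534 = 4219436/534 ≈ 7901.6 → 7902
Density = N̂ / area = 7902 / 886 ≈ 8.92 → 8.9 per ha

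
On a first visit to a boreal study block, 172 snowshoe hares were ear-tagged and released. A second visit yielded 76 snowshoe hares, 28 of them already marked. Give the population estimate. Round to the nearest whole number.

N = (172 × 76) / 28 = 13072 / 28 ≈ 466.9 → 467

N ≈ 467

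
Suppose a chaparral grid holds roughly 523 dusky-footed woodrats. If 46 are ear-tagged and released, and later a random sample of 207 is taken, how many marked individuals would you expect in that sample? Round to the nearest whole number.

expected recaptures ≈ 18

The marked fraction of the population is 46/523, so in a sample of 207 expect C·(M/N) marked.
E[R] = 46 × 207 / 523 = 9522 / 523 ≈ 18.2 → 18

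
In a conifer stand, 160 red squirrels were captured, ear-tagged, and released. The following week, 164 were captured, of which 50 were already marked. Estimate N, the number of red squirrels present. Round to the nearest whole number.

N ≈ 525

If marked individuals mix randomly, R/C ≈ M/N, giving N ≈ M·C/R.
N = (160 × 164) / 50 = 26240 / 50 ≈ 524.8 → 525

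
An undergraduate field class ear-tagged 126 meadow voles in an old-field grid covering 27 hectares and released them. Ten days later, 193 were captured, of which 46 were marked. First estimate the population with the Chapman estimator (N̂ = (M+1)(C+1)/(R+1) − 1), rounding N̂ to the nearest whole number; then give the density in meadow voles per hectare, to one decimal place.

N̂ = 127·194/47 − 1 = 24638/47 − 1 ≈ 523.2 → 523
Density = N̂ / area = 523 / 27 ≈ 19.37 → 19.4 per hectare

density ≈ 19.4 meadow voles per hectare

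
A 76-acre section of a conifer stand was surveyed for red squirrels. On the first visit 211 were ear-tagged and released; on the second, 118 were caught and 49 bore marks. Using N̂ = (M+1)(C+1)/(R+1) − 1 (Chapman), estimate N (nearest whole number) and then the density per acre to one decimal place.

density ≈ 6.6 red squirrels per acre

N̂ = 212·119/50 − 1 = 25228/50 − 1 ≈ 503.6 → 504
Density = N̂ / area = 504 / 76 ≈ 6.63 → 6.6 per acre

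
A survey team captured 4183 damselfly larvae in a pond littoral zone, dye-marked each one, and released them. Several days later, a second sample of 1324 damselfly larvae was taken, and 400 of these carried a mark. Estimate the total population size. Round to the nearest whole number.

N ≈ 13,846

If marked individuals mix randomly, R/C ≈ M/N, giving N ≈ M·C/R.
N = (4183 × 1324) / 400 = 5538292 / 400 ≈ 13845.7 → 13846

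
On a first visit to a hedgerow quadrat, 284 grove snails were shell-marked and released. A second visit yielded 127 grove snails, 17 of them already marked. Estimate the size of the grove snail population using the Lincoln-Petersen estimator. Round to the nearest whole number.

N ≈ 2122

The marked fraction in the recapture sample should equal the marked fraction in the population: 17/127 = 284/N.
N = (284 × 127) / 17 = 36068 / 17 ≈ 2121.6 → 2122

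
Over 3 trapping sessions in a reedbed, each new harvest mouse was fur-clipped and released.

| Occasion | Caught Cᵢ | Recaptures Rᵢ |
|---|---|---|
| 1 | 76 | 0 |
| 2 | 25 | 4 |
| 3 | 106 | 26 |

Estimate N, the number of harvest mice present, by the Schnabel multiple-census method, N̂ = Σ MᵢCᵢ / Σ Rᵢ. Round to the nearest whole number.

N ≈ 406

Marked at large before each occasion: Mᵢ = Σⱼ<ᵢ (Cⱼ − Rⱼ) → M1=0, M2=76, M3=97
Σ MᵢCᵢ = 0·76 + 76·25 + 97·106 = 0 + 1900 + 10282 = 12182
Σ Rᵢ = 0 + 4 + 26 = 30
N̂ = 12182 / 30 ≈ 406.1 → 406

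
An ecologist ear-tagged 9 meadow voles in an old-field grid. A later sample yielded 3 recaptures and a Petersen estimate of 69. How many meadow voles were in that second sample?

From N = M·C/R: C = N·R / M = 69·3 / 9 = 207 / 9 = 23.

C = 23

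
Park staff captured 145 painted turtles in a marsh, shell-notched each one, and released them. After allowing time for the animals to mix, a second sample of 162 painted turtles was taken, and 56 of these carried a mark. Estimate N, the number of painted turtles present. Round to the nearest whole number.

N ≈ 419

If marked individuals mix randomly, R/C ≈ M/N, giving N ≈ M·C/R.
N = (145 × 162) / 56 = 23490 / 56 ≈ 419.46 → 419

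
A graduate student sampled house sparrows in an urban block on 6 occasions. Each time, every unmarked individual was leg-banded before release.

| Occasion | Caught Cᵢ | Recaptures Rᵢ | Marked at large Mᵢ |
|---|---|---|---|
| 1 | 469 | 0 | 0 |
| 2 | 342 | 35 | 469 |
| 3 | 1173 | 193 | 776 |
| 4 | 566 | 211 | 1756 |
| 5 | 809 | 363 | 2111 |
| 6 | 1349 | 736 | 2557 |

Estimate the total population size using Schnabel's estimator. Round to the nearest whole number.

N ≈ 4696

Σ MᵢCᵢ = 0·469 + 469·342 + 776·1173 + 1756·566 + 2111·809 + 2557·1349 = 0 + 160398 + 910248 + 993896 + 1707799 + 3449393 = 7221734
Σ Rᵢ = 0 + 35 + 193 + 211 + 363 + 736 = 1538
N̂ = 7221734 / 1538 ≈ 4695.5 → 4696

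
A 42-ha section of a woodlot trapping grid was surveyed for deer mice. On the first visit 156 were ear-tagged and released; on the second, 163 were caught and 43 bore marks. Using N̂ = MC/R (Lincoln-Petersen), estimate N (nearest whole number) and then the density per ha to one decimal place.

N̂ = 156·163/43 = 25428/43 ≈ 591.3 → 591
Density = N̂ / area = 591 / 42 ≈ 14.07 → 14.1 per ha

density ≈ 14.1 deer mice per ha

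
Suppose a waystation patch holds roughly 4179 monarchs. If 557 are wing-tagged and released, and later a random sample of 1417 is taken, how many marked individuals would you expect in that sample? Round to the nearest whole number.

Expected recaptures E[R] = M·C / N.
E[R] = 557 × 1417 / 4179 = 789269 / 4179 ≈ 188.9 → 189

expected recaptures ≈ 189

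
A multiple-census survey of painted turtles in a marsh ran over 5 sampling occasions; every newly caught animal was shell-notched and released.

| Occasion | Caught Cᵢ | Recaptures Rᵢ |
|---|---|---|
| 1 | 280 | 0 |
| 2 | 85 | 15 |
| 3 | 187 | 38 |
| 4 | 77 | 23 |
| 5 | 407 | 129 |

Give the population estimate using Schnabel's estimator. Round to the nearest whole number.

Marked at large before each occasion: Mᵢ = Σⱼ<ᵢ (Cⱼ − Rⱼ) → M1=0, M2=280, M3=350, M4=499, M5=553
Σ MᵢCᵢ = 0·280 + 280·85 + 350·187 + 499·77 + 553·407 = 0 + 23800 + 65450 + 38423 + 225071 = 352744
Σ Rᵢ = 0 + 15 + 38 + 23 + 129 = 205
N̂ = 352744 / 205 ≈ 1720.7 → 1721

N ≈ 1721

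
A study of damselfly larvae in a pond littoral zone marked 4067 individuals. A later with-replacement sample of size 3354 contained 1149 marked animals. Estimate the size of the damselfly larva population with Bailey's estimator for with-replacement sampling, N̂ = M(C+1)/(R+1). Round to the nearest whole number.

N̂ = 4067·(3354+1)/(1149+1) = 4067·3355/1150 = 13644785/1150 ≈ 11865.0 → 11865

N ≈ 11,865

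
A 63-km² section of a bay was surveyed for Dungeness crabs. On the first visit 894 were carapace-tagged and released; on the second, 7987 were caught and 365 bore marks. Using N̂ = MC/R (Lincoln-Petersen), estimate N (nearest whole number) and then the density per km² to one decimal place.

density ≈ 310.5 Dungeness crabs per km²

N̂ = 894·7987/365 = 7140378/365 ≈ 19562.7 → 19563
Density = N̂ / area = 19563 / 63 ≈ 310.52 → 310.5 per km²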